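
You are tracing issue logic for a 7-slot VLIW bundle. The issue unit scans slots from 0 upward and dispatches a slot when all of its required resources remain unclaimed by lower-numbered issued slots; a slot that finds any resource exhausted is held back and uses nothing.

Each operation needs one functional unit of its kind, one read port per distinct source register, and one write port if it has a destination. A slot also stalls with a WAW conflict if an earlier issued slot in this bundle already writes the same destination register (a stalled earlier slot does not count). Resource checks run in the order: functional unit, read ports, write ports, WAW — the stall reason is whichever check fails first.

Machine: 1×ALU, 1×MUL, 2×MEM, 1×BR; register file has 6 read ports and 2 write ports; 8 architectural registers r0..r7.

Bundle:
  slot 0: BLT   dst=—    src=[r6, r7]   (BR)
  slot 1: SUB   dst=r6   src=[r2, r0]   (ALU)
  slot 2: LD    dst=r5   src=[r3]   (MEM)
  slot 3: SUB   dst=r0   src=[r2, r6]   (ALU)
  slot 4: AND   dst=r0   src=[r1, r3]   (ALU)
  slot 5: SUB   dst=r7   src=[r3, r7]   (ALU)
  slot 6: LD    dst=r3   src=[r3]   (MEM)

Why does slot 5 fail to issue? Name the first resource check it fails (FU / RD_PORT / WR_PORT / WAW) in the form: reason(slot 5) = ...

reason(slot 5) = FU

  0. BR ⇒ go  {1A/1Mu/2Ld/0B | 4r 2w}
  1. ALU→r6 ⇒ go  {0A/1Mu/2Ld/0B | 2r 1w}
  2. MEM→r5 ⇒ go  {0A/1Mu/1Ld/0B | 1r 0w}
  3. ALU→r0 ⇒ no(FU)  {0A/1Mu/1Ld/0B | 1r 0w}
  4. ALU→r0 ⇒ no(FU)  {0A/1Mu/1Ld/0B | 1r 0w}
  5. ALU→r7 ⇒ no(FU)  {0A/1Mu/1Ld/0B | 1r 0w}
  6. MEM→r3 ⇒ no(WR_PORT)  {0A/1Mu/1Ld/0B | 1r 0w}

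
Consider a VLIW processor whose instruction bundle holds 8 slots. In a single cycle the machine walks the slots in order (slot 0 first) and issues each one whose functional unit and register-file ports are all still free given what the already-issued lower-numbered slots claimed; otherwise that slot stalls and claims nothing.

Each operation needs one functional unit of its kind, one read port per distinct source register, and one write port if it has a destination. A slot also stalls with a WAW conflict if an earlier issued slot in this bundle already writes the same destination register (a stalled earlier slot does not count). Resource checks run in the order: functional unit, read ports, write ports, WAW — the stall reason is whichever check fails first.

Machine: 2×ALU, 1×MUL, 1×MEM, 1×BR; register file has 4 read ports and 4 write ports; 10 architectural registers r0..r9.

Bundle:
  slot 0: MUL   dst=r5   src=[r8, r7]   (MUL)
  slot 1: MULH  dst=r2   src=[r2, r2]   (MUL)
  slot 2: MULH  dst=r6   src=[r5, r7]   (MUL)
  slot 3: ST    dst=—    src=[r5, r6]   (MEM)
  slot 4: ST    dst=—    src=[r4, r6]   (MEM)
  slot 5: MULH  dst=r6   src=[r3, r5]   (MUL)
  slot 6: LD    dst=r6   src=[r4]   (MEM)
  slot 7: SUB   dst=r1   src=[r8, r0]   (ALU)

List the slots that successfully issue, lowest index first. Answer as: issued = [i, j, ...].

#0 MUL src=r8,r7 dispatched  <A:2 Mu:0 Ld:1 B:1 rd:2 wr:3>
#1 MUL src=r2,r2 held:FU  <A:2 Mu:0 Ld:1 B:1 rd:2 wr:3>
#2 MUL src=r5,r7 held:FU  <A:2 Mu:0 Ld:1 B:1 rd:2 wr:3>
#3 MEM src=r5,r6 dispatched  <A:2 Mu:0 Ld:0 B:1 rd:0 wr:3>
#4 MEM src=r4,r6 held:FU  <A:2 Mu:0 Ld:0 B:1 rd:0 wr:3>
#5 MUL src=r3,r5 held:FU  <A:2 Mu:0 Ld:0 B:1 rd:0 wr:3>
#6 MEM src=r4 held:FU  <A:2 Mu:0 Ld:0 B:1 rd:0 wr:3>
#7 ALU src=r8,r0 held:RD_PORT  <A:2 Mu:0 Ld:0 B:1 rd:0 wr:3>

issued = [0, 3]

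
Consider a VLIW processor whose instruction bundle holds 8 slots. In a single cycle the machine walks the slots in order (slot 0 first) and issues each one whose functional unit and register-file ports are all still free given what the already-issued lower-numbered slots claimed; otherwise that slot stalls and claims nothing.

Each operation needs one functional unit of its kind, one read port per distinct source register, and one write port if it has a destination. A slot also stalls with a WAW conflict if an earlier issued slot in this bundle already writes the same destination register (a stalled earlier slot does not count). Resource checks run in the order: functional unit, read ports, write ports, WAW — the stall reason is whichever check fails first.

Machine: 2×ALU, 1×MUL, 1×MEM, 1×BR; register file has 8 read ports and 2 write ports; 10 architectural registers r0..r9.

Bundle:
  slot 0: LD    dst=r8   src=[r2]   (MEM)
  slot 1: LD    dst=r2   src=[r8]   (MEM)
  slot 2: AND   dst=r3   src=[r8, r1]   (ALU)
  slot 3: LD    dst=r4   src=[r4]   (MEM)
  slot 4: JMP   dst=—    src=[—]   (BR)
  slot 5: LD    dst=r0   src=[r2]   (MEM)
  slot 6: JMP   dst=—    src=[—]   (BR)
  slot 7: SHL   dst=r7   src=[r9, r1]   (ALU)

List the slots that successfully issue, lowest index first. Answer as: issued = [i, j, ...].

issued = [0, 2, 4]

#0 MEM src=r2 dispatched  <A:2 Mu:1 Ld:0 B:1 rd:7 wr:1>
#1 MEM src=r8 held:FU  <A:2 Mu:1 Ld:0 B:1 rd:7 wr:1>
#2 ALU src=r8,r1 dispatched  <A:1 Mu:1 Ld:0 B:1 rd:5 wr:0>
#3 MEM src=r4 held:FU  <A:1 Mu:1 Ld:0 B:1 rd:5 wr:0>
#4 BR src=- dispatched  <A:1 Mu:1 Ld:0 B:0 rd:5 wr:0>
#5 MEM src=r2 held:FU  <A:1 Mu:1 Ld:0 B:0 rd:5 wr:0>
#6 BR src=- held:FU  <A:1 Mu:1 Ld:0 B:0 rd:5 wr:0>
#7 ALU src=r9,r1 held:WR_PORT  <A:1 Mu:1 Ld:0 B:0 rd:5 wr:0>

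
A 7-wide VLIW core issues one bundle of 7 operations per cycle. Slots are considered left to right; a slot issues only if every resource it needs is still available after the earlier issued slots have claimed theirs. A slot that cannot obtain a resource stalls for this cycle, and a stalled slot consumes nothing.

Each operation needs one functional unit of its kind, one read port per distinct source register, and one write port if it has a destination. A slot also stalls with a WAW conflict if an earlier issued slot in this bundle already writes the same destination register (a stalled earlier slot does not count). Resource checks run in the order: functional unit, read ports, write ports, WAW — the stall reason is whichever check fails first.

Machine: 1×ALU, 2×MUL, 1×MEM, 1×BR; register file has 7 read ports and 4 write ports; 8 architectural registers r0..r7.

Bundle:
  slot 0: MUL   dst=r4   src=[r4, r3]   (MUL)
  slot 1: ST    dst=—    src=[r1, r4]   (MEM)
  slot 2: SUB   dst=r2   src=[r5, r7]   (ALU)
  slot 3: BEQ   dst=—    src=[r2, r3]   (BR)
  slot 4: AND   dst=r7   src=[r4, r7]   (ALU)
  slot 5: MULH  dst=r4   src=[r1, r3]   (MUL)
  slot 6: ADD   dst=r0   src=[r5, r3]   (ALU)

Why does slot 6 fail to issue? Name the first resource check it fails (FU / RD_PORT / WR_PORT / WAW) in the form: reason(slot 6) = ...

slot 0 (MUL): ISSUE — free A1,Mu1,Ld1,B1 rp5 wp3
slot 1 (MEM): ISSUE — free A1,Mu1,Ld0,B1 rp3 wp3
slot 2 (ALU): ISSUE — free A0,Mu1,Ld0,B1 rp1 wp2
slot 3 (BR): stall RD_PORT — free A0,Mu1,Ld0,B1 rp1 wp2
slot 4 (ALU): stall FU — free A0,Mu1,Ld0,B1 rp1 wp2
slot 5 (MUL): stall RD_PORT — free A0,Mu1,Ld0,B1 rp1 wp2
slot 6 (ALU): stall FU — free A0,Mu1,Ld0,B1 rp1 wp2

reason(slot 6) = FU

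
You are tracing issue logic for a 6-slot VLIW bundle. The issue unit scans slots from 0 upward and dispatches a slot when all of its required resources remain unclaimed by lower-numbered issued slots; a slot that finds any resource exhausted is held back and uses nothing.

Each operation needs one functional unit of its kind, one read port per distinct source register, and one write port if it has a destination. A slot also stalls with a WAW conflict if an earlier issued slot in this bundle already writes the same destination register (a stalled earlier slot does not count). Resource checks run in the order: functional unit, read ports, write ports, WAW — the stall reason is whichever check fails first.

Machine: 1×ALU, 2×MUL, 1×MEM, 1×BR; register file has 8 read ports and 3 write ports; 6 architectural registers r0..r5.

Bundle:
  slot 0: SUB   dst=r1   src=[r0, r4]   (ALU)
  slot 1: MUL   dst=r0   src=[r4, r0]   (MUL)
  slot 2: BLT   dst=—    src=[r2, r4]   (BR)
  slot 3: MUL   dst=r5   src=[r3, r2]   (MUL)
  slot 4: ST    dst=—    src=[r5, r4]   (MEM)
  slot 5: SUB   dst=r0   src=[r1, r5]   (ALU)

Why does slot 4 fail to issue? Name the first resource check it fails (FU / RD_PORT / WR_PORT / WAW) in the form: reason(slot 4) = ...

  0. ALU→r1 ⇒ go  {0A/2Mu/1Ld/1B | 6r 2w}
  1. MUL→r0 ⇒ go  {0A/1Mu/1Ld/1B | 4r 1w}
  2. BR ⇒ go  {0A/1Mu/1Ld/0B | 2r 1w}
  3. MUL→r5 ⇒ go  {0A/0Mu/1Ld/0B | 0r 0w}
  4. MEM ⇒ no(RD_PORT)  {0A/0Mu/1Ld/0B | 0r 0w}
  5. ALU→r0 ⇒ no(FU)  {0A/0Mu/1Ld/0B | 0r 0w}

reason(slot 4) = RD_PORT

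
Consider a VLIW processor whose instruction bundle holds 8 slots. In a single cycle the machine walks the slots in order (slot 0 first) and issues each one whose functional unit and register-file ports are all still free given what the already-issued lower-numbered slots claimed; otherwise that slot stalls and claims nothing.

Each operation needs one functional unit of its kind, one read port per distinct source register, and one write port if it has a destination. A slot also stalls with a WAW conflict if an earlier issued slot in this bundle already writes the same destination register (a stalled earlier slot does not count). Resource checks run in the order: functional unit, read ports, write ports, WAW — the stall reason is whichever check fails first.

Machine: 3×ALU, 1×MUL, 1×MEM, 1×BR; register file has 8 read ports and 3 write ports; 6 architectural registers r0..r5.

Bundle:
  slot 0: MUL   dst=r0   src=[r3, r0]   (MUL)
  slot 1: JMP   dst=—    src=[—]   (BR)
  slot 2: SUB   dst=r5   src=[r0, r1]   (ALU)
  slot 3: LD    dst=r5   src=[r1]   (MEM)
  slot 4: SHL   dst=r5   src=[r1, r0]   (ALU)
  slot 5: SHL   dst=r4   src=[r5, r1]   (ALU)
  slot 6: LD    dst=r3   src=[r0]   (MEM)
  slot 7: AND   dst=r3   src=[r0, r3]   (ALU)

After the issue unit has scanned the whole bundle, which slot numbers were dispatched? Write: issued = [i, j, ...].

  0. MUL→r0 ⇒ go  {3A/0Mu/1Ld/1B | 6r 2w}
  1. BR ⇒ go  {3A/0Mu/1Ld/0B | 6r 2w}
  2. ALU→r5 ⇒ go  {2A/0Mu/1Ld/0B | 4r 1w}
  3. MEM→r5 ⇒ no(WAW)  {2A/0Mu/1Ld/0B | 4r 1w}
  4. ALU→r5 ⇒ no(WAW)  {2A/0Mu/1Ld/0B | 4r 1w}
  5. ALU→r4 ⇒ go  {1A/0Mu/1Ld/0B | 2r 0w}
  6. MEM→r3 ⇒ no(WR_PORT)  {1A/0Mu/1Ld/0B | 2r 0w}
  7. ALU→r3 ⇒ no(WR_PORT)  {1A/0Mu/1Ld/0B | 2r 0w}

issued = [0, 1, 2, 5]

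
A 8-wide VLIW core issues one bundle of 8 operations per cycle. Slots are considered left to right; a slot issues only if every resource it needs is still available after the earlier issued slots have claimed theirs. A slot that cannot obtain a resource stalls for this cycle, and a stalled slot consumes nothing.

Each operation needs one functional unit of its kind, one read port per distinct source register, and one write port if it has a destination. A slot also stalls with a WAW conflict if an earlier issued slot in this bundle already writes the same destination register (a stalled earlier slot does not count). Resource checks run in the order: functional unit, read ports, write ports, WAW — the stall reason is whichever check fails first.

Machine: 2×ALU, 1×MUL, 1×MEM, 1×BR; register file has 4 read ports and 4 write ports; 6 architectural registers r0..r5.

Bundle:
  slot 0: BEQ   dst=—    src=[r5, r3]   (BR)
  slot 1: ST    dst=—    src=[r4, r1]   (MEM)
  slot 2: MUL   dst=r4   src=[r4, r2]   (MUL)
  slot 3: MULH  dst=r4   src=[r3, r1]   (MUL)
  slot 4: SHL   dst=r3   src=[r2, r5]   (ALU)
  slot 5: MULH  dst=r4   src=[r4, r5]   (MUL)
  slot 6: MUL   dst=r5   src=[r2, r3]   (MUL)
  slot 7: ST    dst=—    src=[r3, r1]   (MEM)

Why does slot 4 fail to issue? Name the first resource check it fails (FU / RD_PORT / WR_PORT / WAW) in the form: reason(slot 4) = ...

slot 0 (BR): ISSUE — free A2,Mu1,Ld1,B0 rp2 wp4
slot 1 (MEM): ISSUE — free A2,Mu1,Ld0,B0 rp0 wp4
slot 2 (MUL): stall RD_PORT — free A2,Mu1,Ld0,B0 rp0 wp4
slot 3 (MUL): stall RD_PORT — free A2,Mu1,Ld0,B0 rp0 wp4
slot 4 (ALU): stall RD_PORT — free A2,Mu1,Ld0,B0 rp0 wp4
slot 5 (MUL): stall RD_PORT — free A2,Mu1,Ld0,B0 rp0 wp4
slot 6 (MUL): stall RD_PORT — free A2,Mu1,Ld0,B0 rp0 wp4
slot 7 (MEM): stall FU — free A2,Mu1,Ld0,B0 rp0 wp4

reason(slot 4) = RD_PORT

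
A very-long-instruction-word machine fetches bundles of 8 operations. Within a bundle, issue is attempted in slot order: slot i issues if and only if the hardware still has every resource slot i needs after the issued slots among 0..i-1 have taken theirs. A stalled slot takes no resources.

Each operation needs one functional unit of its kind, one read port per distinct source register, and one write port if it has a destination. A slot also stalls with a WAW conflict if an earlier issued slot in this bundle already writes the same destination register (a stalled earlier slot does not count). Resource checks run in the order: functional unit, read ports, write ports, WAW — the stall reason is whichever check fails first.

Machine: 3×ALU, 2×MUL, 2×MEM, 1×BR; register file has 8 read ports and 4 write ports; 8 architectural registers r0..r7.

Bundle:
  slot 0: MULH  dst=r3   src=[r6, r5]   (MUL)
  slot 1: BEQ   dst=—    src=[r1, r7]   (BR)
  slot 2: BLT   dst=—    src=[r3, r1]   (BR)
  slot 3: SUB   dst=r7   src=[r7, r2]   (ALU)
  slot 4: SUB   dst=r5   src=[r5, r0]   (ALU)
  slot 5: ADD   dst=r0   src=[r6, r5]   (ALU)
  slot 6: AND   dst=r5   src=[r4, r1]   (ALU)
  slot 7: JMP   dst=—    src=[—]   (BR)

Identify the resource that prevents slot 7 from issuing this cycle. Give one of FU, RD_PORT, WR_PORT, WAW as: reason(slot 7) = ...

#0 MUL src=r6,r5 dispatched  <A:3 Mu:1 Ld:2 B:1 rd:6 wr:3>
#1 BR src=r1,r7 dispatched  <A:3 Mu:1 Ld:2 B:0 rd:4 wr:3>
#2 BR src=r3,r1 held:FU  <A:3 Mu:1 Ld:2 B:0 rd:4 wr:3>
#3 ALU src=r7,r2 dispatched  <A:2 Mu:1 Ld:2 B:0 rd:2 wr:2>
#4 ALU src=r5,r0 dispatched  <A:1 Mu:1 Ld:2 B:0 rd:0 wr:1>
#5 ALU src=r6,r5 held:RD_PORT  <A:1 Mu:1 Ld:2 B:0 rd:0 wr:1>
#6 ALU src=r4,r1 held:RD_PORT  <A:1 Mu:1 Ld:2 B:0 rd:0 wr:1>
#7 BR src=- held:FU  <A:1 Mu:1 Ld:2 B:0 rd:0 wr:1>

reason(slot 7) = FU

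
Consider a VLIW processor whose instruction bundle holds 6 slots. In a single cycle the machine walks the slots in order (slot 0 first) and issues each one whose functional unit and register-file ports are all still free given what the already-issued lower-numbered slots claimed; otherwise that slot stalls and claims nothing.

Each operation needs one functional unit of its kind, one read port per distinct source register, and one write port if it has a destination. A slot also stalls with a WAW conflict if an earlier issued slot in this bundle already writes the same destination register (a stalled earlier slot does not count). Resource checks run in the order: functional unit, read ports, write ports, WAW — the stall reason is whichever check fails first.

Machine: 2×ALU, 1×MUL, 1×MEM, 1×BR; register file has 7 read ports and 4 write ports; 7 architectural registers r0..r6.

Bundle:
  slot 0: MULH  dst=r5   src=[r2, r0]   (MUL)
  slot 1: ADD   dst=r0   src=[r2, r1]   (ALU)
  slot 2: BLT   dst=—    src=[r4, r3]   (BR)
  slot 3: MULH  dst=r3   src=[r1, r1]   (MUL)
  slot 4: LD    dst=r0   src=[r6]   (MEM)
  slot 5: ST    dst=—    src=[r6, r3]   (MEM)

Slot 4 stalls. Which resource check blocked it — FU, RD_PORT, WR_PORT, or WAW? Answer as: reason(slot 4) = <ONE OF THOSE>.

reason(slot 4) = WAW

(0) want 1×MUL +2rd +1wr — yes → AL2|MU0|ME1|BR1|rd5|wr3
(1) want 1×ALU +2rd +1wr — yes → AL1|MU0|ME1|BR1|rd3|wr2
(2) want 1×BR +2rd +0wr — yes → AL1|MU0|ME1|BR0|rd1|wr2
(3) want 1×MUL +1rd +1wr — FU → AL1|MU0|ME1|BR0|rd1|wr2
(4) want 1×MEM +1rd +1wr — WAW → AL1|MU0|ME1|BR0|rd1|wr2
(5) want 1×MEM +2rd +0wr — RD_PORT → AL1|MU0|ME1|BR0|rd1|wr2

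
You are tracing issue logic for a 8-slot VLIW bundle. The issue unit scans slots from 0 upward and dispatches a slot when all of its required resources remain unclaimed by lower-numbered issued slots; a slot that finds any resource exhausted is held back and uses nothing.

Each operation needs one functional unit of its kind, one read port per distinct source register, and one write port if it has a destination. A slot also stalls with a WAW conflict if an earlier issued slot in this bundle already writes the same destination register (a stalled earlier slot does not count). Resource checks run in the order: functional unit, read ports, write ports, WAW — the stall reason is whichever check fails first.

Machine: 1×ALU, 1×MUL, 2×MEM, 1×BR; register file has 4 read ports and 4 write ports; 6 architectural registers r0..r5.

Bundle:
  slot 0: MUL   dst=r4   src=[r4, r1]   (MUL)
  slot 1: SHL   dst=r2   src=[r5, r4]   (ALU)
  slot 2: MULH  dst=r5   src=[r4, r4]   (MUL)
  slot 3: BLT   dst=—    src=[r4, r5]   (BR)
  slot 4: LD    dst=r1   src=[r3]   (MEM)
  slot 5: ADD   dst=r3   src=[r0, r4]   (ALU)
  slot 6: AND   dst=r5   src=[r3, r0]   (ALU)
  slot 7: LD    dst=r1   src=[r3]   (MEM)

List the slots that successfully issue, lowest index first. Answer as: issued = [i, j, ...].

issued = [0, 1]

[0] MUL needs rd=2 wr=1: ok; after: ALU=1 MUL=0 MEM=2 BR=1, R=2, W=3
[1] ALU needs rd=2 wr=1: ok; after: ALU=0 MUL=0 MEM=2 BR=1, R=0, W=2
[2] MUL needs rd=1 wr=1: FU; after: ALU=0 MUL=0 MEM=2 BR=1, R=0, W=2
[3] BR needs rd=2 wr=0: RD_PORT; after: ALU=0 MUL=0 MEM=2 BR=1, R=0, W=2
[4] MEM needs rd=1 wr=1: RD_PORT; after: ALU=0 MUL=0 MEM=2 BR=1, R=0, W=2
[5] ALU needs rd=2 wr=1: FU; after: ALU=0 MUL=0 MEM=2 BR=1, R=0, W=2
[6] ALU needs rd=2 wr=1: FU; after: ALU=0 MUL=0 MEM=2 BR=1, R=0, W=2
[7] MEM needs rd=1 wr=1: RD_PORT; after: ALU=0 MUL=0 MEM=2 BR=1, R=0, W=2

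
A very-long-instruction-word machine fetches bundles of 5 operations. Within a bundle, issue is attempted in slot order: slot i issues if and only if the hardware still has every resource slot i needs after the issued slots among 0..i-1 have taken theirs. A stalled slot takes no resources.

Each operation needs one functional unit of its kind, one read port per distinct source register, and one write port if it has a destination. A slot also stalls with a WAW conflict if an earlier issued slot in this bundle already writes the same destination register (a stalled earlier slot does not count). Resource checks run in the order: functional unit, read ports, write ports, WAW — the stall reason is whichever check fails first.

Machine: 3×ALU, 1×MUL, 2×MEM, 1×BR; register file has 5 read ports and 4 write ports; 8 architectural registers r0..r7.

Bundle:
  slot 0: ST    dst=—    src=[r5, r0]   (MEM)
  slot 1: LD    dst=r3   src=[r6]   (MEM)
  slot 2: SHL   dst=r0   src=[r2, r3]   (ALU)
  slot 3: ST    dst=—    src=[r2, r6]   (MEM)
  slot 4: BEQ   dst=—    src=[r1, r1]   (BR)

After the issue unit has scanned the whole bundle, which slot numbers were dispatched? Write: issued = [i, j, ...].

#0 MEM src=r5,r0 dispatched  <A:3 Mu:1 Ld:1 B:1 rd:3 wr:4>
#1 MEM src=r6 dispatched  <A:3 Mu:1 Ld:0 B:1 rd:2 wr:3>
#2 ALU src=r2,r3 dispatched  <A:2 Mu:1 Ld:0 B:1 rd:0 wr:2>
#3 MEM src=r2,r6 held:FU  <A:2 Mu:1 Ld:0 B:1 rd:0 wr:2>
#4 BR src=r1,r1 held:RD_PORT  <A:2 Mu:1 Ld:0 B:1 rd:0 wr:2>

issued = [0, 1, 2]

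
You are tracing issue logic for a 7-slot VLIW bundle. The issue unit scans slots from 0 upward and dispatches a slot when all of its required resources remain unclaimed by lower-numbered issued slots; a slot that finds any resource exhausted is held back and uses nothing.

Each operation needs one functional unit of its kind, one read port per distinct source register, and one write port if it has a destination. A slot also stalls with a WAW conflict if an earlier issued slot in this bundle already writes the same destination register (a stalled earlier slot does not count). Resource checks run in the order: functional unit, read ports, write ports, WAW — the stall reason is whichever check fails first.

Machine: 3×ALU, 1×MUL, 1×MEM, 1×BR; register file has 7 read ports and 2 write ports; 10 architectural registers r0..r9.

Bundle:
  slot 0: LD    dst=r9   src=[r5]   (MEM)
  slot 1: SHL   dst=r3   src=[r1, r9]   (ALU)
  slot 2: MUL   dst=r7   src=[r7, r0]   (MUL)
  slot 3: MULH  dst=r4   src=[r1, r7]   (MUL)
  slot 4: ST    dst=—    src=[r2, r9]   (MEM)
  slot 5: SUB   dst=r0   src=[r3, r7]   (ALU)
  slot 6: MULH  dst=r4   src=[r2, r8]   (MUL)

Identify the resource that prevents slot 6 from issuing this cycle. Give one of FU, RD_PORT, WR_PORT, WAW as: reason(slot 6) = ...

  0. MEM→r9 ⇒ go  {3A/1Mu/0Ld/1B | 6r 1w}
  1. ALU→r3 ⇒ go  {2A/1Mu/0Ld/1B | 4r 0w}
  2. MUL→r7 ⇒ no(WR_PORT)  {2A/1Mu/0Ld/1B | 4r 0w}
  3. MUL→r4 ⇒ no(WR_PORT)  {2A/1Mu/0Ld/1B | 4r 0w}
  4. MEM ⇒ no(FU)  {2A/1Mu/0Ld/1B | 4r 0w}
  5. ALU→r0 ⇒ no(WR_PORT)  {2A/1Mu/0Ld/1B | 4r 0w}
  6. MUL→r4 ⇒ no(WR_PORT)  {2A/1Mu/0Ld/1B | 4r 0w}

reason(slot 6) = WR_PORT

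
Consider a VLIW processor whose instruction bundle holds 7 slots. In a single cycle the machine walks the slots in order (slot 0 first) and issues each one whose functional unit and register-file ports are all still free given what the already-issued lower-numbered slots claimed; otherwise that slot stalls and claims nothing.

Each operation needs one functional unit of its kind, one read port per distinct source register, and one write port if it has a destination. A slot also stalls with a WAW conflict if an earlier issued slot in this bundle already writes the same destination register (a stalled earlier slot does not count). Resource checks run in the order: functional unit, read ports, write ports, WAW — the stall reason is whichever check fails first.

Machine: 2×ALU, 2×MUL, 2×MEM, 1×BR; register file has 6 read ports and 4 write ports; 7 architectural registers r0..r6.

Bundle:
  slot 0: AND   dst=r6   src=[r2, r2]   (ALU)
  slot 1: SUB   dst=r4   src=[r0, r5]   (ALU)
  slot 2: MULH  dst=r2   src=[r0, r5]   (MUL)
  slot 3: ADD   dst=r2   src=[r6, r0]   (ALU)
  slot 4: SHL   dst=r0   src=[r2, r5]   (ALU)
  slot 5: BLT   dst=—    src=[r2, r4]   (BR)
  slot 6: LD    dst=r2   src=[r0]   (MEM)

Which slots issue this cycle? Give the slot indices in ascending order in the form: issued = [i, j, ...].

(0) want 1×ALU +1rd +1wr — yes → AL1|MU2|ME2|BR1|rd5|wr3
(1) want 1×ALU +2rd +1wr — yes → AL0|MU2|ME2|BR1|rd3|wr2
(2) want 1×MUL +2rd +1wr — yes → AL0|MU1|ME2|BR1|rd1|wr1
(3) want 1×ALU +2rd +1wr — FU → AL0|MU1|ME2|BR1|rd1|wr1
(4) want 1×ALU +2rd +1wr — FU → AL0|MU1|ME2|BR1|rd1|wr1
(5) want 1×BR +2rd +0wr — RD_PORT → AL0|MU1|ME2|BR1|rd1|wr1
(6) want 1×MEM +1rd +1wr — WAW → AL0|MU1|ME2|BR1|rd1|wr1

issued = [0, 1, 2]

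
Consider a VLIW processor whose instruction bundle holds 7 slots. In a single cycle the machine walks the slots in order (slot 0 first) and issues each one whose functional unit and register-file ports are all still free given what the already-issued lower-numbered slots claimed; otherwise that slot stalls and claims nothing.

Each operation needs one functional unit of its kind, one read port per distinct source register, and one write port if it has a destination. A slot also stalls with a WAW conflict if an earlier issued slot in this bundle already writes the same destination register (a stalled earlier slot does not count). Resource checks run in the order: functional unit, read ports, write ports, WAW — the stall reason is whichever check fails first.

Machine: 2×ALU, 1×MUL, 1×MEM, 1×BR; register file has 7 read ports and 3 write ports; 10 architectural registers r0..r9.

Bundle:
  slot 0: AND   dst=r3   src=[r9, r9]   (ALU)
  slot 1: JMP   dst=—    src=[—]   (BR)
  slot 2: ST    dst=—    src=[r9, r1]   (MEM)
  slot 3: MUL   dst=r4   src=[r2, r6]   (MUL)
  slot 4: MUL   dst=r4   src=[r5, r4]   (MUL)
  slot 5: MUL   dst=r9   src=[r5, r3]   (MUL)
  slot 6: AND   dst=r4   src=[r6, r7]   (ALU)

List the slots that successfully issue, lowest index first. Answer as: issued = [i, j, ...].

  0. ALU→r3 ⇒ go  {1A/1Mu/1Ld/1B | 6r 2w}
  1. BR ⇒ go  {1A/1Mu/1Ld/0B | 6r 2w}
  2. MEM ⇒ go  {1A/1Mu/0Ld/0B | 4r 2w}
  3. MUL→r4 ⇒ go  {1A/0Mu/0Ld/0B | 2r 1w}
  4. MUL→r4 ⇒ no(FU)  {1A/0Mu/0Ld/0B | 2r 1w}
  5. MUL→r9 ⇒ no(FU)  {1A/0Mu/0Ld/0B | 2r 1w}
  6. ALU→r4 ⇒ no(WAW)  {1A/0Mu/0Ld/0B | 2r 1w}

issued = [0, 1, 2, 3]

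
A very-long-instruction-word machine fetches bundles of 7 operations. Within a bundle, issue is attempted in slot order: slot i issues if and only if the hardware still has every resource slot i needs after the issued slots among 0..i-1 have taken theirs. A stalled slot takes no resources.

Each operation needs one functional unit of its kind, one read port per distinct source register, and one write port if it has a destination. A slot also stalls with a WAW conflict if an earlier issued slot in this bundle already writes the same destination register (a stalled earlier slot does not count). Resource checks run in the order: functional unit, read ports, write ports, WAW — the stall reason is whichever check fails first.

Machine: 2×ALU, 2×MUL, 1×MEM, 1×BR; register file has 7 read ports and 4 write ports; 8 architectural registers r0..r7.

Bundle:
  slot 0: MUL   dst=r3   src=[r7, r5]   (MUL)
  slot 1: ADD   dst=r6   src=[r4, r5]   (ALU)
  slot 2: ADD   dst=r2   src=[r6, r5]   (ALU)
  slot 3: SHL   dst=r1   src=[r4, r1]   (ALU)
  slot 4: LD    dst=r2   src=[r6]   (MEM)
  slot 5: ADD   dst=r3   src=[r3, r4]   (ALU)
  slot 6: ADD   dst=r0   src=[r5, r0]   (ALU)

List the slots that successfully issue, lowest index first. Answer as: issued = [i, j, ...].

(0) want 1×MUL +2rd +1wr — yes → AL2|MU1|ME1|BR1|rd5|wr3
(1) want 1×ALU +2rd +1wr — yes → AL1|MU1|ME1|BR1|rd3|wr2
(2) want 1×ALU +2rd +1wr — yes → AL0|MU1|ME1|BR1|rd1|wr1
(3) want 1×ALU +2rd +1wr — FU → AL0|MU1|ME1|BR1|rd1|wr1
(4) want 1×MEM +1rd +1wr — WAW → AL0|MU1|ME1|BR1|rd1|wr1
(5) want 1×ALU +2rd +1wr — FU → AL0|MU1|ME1|BR1|rd1|wr1
(6) want 1×ALU +2rd +1wr — FU → AL0|MU1|ME1|BR1|rd1|wr1

issued = [0, 1, 2]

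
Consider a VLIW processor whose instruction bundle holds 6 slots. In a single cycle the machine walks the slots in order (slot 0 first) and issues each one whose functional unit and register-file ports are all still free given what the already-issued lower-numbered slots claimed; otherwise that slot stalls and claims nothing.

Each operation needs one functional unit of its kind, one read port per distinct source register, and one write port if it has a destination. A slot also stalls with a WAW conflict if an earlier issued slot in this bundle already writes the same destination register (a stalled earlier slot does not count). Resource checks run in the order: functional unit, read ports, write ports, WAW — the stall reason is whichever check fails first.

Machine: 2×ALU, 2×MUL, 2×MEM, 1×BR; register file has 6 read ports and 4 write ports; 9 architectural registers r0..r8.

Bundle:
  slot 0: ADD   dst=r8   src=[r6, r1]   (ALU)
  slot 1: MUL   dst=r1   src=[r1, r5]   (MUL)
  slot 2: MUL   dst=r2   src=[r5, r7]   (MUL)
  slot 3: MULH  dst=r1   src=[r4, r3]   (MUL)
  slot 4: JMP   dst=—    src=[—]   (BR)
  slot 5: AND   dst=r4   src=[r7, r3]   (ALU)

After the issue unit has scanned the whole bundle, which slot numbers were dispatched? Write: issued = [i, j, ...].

issued = [0, 1, 2, 4]

#0 ALU src=r6,r1 dispatched  <A:1 Mu:2 Ld:2 B:1 rd:4 wr:3>
#1 MUL src=r1,r5 dispatched  <A:1 Mu:1 Ld:2 B:1 rd:2 wr:2>
#2 MUL src=r5,r7 dispatched  <A:1 Mu:0 Ld:2 B:1 rd:0 wr:1>
#3 MUL src=r4,r3 held:FU  <A:1 Mu:0 Ld:2 B:1 rd:0 wr:1>
#4 BR src=- dispatched  <A:1 Mu:0 Ld:2 B:0 rd:0 wr:1>
#5 ALU src=r7,r3 held:RD_PORT  <A:1 Mu:0 Ld:2 B:0 rd:0 wr:1>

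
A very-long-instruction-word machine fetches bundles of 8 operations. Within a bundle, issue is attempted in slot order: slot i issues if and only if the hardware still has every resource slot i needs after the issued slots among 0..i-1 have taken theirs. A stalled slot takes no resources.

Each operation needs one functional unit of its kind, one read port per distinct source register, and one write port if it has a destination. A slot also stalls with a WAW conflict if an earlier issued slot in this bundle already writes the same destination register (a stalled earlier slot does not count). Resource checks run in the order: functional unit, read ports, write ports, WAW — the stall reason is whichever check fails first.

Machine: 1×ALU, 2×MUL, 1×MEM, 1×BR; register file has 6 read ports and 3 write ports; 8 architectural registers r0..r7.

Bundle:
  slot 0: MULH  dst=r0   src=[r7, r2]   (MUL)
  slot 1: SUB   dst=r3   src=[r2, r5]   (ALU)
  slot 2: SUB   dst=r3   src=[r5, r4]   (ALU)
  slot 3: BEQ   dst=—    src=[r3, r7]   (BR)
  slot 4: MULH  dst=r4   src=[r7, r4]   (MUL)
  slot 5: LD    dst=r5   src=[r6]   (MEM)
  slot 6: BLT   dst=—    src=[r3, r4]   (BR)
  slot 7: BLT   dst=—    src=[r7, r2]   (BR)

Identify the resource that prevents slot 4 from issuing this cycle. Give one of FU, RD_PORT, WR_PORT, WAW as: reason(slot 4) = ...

reason(slot 4) = RD_PORT

[0] MUL needs rd=2 wr=1: ok; after: ALU=1 MUL=1 MEM=1 BR=1, R=4, W=2
[1] ALU needs rd=2 wr=1: ok; after: ALU=0 MUL=1 MEM=1 BR=1, R=2, W=1
[2] ALU needs rd=2 wr=1: FU; after: ALU=0 MUL=1 MEM=1 BR=1, R=2, W=1
[3] BR needs rd=2 wr=0: ok; after: ALU=0 MUL=1 MEM=1 BR=0, R=0, W=1
[4] MUL needs rd=2 wr=1: RD_PORT; after: ALU=0 MUL=1 MEM=1 BR=0, R=0, W=1
[5] MEM needs rd=1 wr=1: RD_PORT; after: ALU=0 MUL=1 MEM=1 BR=0, R=0, W=1
[6] BR needs rd=2 wr=0: FU; after: ALU=0 MUL=1 MEM=1 BR=0, R=0, W=1
[7] BR needs rd=2 wr=0: FU; after: ALU=0 MUL=1 MEM=1 BR=0, R=0, W=1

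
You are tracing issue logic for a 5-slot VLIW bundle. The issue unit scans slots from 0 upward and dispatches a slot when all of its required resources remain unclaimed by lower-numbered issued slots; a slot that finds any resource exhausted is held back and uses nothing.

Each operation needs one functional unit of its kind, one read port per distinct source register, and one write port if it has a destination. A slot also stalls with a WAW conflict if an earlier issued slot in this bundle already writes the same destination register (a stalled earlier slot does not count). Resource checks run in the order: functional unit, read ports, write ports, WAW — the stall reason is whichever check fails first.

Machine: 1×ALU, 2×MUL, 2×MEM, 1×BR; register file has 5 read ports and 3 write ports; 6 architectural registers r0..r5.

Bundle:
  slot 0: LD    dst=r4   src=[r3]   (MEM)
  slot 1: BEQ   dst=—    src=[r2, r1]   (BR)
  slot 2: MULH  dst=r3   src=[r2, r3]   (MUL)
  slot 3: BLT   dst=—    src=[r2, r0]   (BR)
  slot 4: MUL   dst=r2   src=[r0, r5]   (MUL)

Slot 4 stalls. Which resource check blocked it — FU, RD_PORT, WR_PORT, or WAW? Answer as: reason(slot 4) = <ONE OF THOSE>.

reason(slot 4) = RD_PORT

slot 0 (MEM): ISSUE — free A1,Mu2,Ld1,B1 rp4 wp2
slot 1 (BR): ISSUE — free A1,Mu2,Ld1,B0 rp2 wp2
slot 2 (MUL): ISSUE — free A1,Mu1,Ld1,B0 rp0 wp1
slot 3 (BR): stall FU — free A1,Mu1,Ld1,B0 rp0 wp1
slot 4 (MUL): stall RD_PORT — free A1,Mu1,Ld1,B0 rp0 wp1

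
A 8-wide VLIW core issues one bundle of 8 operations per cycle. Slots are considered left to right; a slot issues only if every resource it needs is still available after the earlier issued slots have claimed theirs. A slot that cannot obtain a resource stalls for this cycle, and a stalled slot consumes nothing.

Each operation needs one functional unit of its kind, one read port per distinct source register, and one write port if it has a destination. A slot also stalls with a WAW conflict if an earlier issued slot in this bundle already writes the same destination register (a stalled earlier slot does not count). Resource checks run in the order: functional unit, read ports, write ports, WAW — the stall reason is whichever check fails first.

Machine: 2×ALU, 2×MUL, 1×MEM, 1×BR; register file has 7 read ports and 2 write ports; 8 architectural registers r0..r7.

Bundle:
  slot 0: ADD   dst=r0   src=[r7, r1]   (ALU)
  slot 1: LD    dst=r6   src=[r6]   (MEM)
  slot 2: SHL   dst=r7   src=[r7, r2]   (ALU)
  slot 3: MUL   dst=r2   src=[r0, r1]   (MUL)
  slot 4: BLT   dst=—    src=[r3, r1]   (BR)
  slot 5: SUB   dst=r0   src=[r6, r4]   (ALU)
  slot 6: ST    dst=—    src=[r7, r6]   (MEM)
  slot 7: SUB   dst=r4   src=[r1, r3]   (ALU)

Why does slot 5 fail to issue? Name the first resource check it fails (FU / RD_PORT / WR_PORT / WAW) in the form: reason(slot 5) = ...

reason(slot 5) = WR_PORT

[0] ALU needs rd=2 wr=1: ok; after: ALU=1 MUL=2 MEM=1 BR=1, R=5, W=1
[1] MEM needs rd=1 wr=1: ok; after: ALU=1 MUL=2 MEM=0 BR=1, R=4, W=0
[2] ALU needs rd=2 wr=1: WR_PORT; after: ALU=1 MUL=2 MEM=0 BR=1, R=4, W=0
[3] MUL needs rd=2 wr=1: WR_PORT; after: ALU=1 MUL=2 MEM=0 BR=1, R=4, W=0
[4] BR needs rd=2 wr=0: ok; after: ALU=1 MUL=2 MEM=0 BR=0, R=2, W=0
[5] ALU needs rd=2 wr=1: WR_PORT; after: ALU=1 MUL=2 MEM=0 BR=0, R=2, W=0
[6] MEM needs rd=2 wr=0: FU; after: ALU=1 MUL=2 MEM=0 BR=0, R=2, W=0
[7] ALU needs rd=2 wr=1: WR_PORT; after: ALU=1 MUL=2 MEM=0 BR=0, R=2, W=0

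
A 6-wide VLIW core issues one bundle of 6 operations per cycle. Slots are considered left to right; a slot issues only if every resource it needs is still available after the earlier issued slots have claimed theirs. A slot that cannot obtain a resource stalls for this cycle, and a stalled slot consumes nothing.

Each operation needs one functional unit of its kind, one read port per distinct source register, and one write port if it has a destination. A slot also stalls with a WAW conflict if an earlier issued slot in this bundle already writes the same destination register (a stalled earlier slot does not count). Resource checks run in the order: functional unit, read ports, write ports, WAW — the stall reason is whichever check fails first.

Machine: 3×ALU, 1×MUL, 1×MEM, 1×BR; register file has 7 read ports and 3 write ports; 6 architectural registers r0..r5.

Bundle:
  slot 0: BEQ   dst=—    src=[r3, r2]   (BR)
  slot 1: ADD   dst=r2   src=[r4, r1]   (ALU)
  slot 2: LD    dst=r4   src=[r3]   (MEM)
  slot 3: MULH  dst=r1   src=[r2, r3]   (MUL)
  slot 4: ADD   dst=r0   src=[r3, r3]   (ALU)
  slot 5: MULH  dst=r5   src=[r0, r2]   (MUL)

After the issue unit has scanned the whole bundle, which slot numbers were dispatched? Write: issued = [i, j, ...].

issued = [0, 1, 2, 3]

(0) want 1×BR +2rd +0wr — yes → AL3|MU1|ME1|BR0|rd5|wr3
(1) want 1×ALU +2rd +1wr — yes → AL2|MU1|ME1|BR0|rd3|wr2
(2) want 1×MEM +1rd +1wr — yes → AL2|MU1|ME0|BR0|rd2|wr1
(3) want 1×MUL +2rd +1wr — yes → AL2|MU0|ME0|BR0|rd0|wr0
(4) want 1×ALU +1rd +1wr — RD_PORT → AL2|MU0|ME0|BR0|rd0|wr0
(5) want 1×MUL +2rd +1wr — FU → AL2|MU0|ME0|BR0|rd0|wr0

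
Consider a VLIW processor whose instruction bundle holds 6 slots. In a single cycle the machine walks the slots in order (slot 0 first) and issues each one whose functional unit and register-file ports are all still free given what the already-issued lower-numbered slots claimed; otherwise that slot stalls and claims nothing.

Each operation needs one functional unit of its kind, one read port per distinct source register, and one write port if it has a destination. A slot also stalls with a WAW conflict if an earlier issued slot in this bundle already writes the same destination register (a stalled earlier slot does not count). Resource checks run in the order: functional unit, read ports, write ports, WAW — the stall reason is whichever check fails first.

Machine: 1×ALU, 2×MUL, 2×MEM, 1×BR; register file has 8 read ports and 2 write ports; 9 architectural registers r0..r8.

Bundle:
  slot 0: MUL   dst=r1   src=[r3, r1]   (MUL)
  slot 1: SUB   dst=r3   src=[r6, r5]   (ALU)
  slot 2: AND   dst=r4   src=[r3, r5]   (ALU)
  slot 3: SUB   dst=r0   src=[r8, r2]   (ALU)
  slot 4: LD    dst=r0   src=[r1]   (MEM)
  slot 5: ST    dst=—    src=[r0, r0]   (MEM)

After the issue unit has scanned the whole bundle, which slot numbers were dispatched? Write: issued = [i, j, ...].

[0] MUL needs rd=2 wr=1: ok; after: ALU=1 MUL=1 MEM=2 BR=1, R=6, W=1
[1] ALU needs rd=2 wr=1: ok; after: ALU=0 MUL=1 MEM=2 BR=1, R=4, W=0
[2] ALU needs rd=2 wr=1: FU; after: ALU=0 MUL=1 MEM=2 BR=1, R=4, W=0
[3] ALU needs rd=2 wr=1: FU; after: ALU=0 MUL=1 MEM=2 BR=1, R=4, W=0
[4] MEM needs rd=1 wr=1: WR_PORT; after: ALU=0 MUL=1 MEM=2 BR=1, R=4, W=0
[5] MEM needs rd=1 wr=0: ok; after: ALU=0 MUL=1 MEM=1 BR=1, R=3, W=0

issued = [0, 1, 5]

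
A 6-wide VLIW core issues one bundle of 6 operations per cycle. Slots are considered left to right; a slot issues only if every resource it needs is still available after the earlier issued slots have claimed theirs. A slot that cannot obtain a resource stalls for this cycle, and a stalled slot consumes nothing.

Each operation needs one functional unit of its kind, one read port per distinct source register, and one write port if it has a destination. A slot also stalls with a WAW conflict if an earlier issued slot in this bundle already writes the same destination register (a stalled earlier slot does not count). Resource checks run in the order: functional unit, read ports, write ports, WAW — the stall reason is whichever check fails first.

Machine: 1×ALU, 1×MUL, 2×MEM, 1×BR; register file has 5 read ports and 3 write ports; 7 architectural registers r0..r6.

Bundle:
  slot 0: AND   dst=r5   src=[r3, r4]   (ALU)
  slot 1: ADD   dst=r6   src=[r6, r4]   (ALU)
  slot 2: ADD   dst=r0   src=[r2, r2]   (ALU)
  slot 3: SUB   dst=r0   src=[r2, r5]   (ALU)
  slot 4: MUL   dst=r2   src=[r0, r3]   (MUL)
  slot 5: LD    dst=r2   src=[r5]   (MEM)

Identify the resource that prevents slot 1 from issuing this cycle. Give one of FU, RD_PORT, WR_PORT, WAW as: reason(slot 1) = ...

slot 0 (ALU): ISSUE — free A0,Mu1,Ld2,B1 rp3 wp2
slot 1 (ALU): stall FU — free A0,Mu1,Ld2,B1 rp3 wp2
slot 2 (ALU): stall FU — free A0,Mu1,Ld2,B1 rp3 wp2
slot 3 (ALU): stall FU — free A0,Mu1,Ld2,B1 rp3 wp2
slot 4 (MUL): ISSUE — free A0,Mu0,Ld2,B1 rp1 wp1
slot 5 (MEM): stall WAW — free A0,Mu0,Ld2,B1 rp1 wp1

reason(slot 1) = FU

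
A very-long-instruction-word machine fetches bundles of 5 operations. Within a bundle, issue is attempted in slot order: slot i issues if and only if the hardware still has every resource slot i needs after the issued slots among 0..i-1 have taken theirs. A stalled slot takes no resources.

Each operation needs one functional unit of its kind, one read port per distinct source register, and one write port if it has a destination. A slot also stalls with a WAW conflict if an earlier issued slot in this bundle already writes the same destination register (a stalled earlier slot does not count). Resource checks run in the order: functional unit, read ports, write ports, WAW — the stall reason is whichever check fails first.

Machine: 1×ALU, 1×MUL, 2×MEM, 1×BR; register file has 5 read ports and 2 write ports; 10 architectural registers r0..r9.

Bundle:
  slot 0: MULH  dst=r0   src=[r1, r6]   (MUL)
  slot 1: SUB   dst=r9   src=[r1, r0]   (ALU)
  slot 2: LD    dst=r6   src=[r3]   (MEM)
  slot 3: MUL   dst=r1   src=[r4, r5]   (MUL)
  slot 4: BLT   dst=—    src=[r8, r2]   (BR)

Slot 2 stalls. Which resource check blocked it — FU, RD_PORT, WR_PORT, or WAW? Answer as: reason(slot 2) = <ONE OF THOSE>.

#0 MUL src=r1,r6 dispatched  <A:1 Mu:0 Ld:2 B:1 rd:3 wr:1>
#1 ALU src=r1,r0 dispatched  <A:0 Mu:0 Ld:2 B:1 rd:1 wr:0>
#2 MEM src=r3 held:WR_PORT  <A:0 Mu:0 Ld:2 B:1 rd:1 wr:0>
#3 MUL src=r4,r5 held:FU  <A:0 Mu:0 Ld:2 B:1 rd:1 wr:0>
#4 BR src=r8,r2 held:RD_PORT  <A:0 Mu:0 Ld:2 B:1 rd:1 wr:0>

reason(slot 2) = WR_PORT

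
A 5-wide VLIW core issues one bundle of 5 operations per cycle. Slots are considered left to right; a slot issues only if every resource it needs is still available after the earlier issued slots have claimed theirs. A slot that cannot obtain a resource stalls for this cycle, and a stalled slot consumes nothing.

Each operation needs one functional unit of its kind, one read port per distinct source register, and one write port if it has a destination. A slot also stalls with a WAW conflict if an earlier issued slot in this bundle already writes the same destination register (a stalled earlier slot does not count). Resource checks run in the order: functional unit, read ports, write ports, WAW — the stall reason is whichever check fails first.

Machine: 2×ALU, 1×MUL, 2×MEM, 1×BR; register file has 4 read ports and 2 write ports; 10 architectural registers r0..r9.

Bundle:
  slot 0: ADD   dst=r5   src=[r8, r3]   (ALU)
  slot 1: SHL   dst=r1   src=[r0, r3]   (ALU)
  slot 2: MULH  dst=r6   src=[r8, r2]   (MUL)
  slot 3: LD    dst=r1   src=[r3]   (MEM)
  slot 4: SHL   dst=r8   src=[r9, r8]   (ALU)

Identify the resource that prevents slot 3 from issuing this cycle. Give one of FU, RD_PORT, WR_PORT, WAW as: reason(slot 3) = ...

slot 0 (ALU): ISSUE — free A1,Mu1,Ld2,B1 rp2 wp1
slot 1 (ALU): ISSUE — free A0,Mu1,Ld2,B1 rp0 wp0
slot 2 (MUL): stall RD_PORT — free A0,Mu1,Ld2,B1 rp0 wp0
slot 3 (MEM): stall RD_PORT — free A0,Mu1,Ld2,B1 rp0 wp0
slot 4 (ALU): stall FU — free A0,Mu1,Ld2,B1 rp0 wp0

reason(slot 3) = RD_PORT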